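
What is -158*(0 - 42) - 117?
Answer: 6519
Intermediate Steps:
-158*(0 - 42) - 117 = -158*(-42) - 117 = 6636 - 117 = 6519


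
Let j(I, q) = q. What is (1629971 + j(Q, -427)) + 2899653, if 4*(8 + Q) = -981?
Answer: 4529197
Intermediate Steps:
Q = -1013/4 (Q = -8 + (¼)*(-981) = -8 - 981/4 = -1013/4 ≈ -253.25)
(1629971 + j(Q, -427)) + 2899653 = (1629971 - 427) + 2899653 = 1629544 + 2899653 = 4529197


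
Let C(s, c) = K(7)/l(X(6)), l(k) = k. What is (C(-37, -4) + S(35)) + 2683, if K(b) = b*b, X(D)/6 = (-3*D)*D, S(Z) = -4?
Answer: 1735943/648 ≈ 2678.9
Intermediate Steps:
X(D) = -18*D² (X(D) = 6*((-3*D)*D) = 6*(-3*D²) = -18*D²)
K(b) = b²
C(s, c) = -49/648 (C(s, c) = 7²/((-18*6²)) = 49/((-18*36)) = 49/(-648) = 49*(-1/648) = -49/648)
(C(-37, -4) + S(35)) + 2683 = (-49/648 - 4) + 2683 = -2641/648 + 2683 = 1735943/648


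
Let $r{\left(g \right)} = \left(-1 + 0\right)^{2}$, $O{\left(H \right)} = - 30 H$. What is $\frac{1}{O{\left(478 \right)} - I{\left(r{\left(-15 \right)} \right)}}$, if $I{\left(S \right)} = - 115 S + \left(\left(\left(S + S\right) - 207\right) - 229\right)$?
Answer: $- \frac{1}{13791} \approx -7.2511 \cdot 10^{-5}$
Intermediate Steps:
$r{\left(g \right)} = 1$ ($r{\left(g \right)} = \left(-1\right)^{2} = 1$)
$I{\left(S \right)} = -436 - 113 S$ ($I{\left(S \right)} = - 115 S + \left(\left(2 S - 207\right) - 229\right) = - 115 S + \left(\left(-207 + 2 S\right) - 229\right) = - 115 S + \left(-436 + 2 S\right) = -436 - 113 S$)
$\frac{1}{O{\left(478 \right)} - I{\left(r{\left(-15 \right)} \right)}} = \frac{1}{\left(-30\right) 478 - \left(-436 - 113\right)} = \frac{1}{-14340 - \left(-436 - 113\right)} = \frac{1}{-14340 - -549} = \frac{1}{-14340 + 549} = \frac{1}{-13791} = - \frac{1}{13791}$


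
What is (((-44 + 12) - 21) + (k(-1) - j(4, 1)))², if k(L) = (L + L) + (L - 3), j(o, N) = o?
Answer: 3969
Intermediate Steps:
k(L) = -3 + 3*L (k(L) = 2*L + (-3 + L) = -3 + 3*L)
(((-44 + 12) - 21) + (k(-1) - j(4, 1)))² = (((-44 + 12) - 21) + ((-3 + 3*(-1)) - 1*4))² = ((-32 - 21) + ((-3 - 3) - 4))² = (-53 + (-6 - 4))² = (-53 - 10)² = (-63)² = 3969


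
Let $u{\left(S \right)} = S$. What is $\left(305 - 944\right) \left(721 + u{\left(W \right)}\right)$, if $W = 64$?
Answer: $-501615$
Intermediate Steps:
$\left(305 - 944\right) \left(721 + u{\left(W \right)}\right) = \left(305 - 944\right) \left(721 + 64\right) = \left(-639\right) 785 = -501615$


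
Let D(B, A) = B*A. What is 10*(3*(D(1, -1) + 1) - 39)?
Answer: -390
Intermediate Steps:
D(B, A) = A*B
10*(3*(D(1, -1) + 1) - 39) = 10*(3*(-1*1 + 1) - 39) = 10*(3*(-1 + 1) - 39) = 10*(3*0 - 39) = 10*(0 - 39) = 10*(-39) = -390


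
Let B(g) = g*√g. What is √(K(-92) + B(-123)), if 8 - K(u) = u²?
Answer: √(-8456 - 123*I*√123) ≈ 7.3934 - 92.253*I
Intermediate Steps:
K(u) = 8 - u²
B(g) = g^(3/2)
√(K(-92) + B(-123)) = √((8 - 1*(-92)²) + (-123)^(3/2)) = √((8 - 1*8464) - 123*I*√123) = √((8 - 8464) - 123*I*√123) = √(-8456 - 123*I*√123)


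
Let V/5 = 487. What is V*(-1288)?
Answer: -3136280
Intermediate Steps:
V = 2435 (V = 5*487 = 2435)
V*(-1288) = 2435*(-1288) = -3136280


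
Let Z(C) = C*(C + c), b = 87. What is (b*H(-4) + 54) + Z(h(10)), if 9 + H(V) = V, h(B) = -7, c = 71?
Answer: -1525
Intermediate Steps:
H(V) = -9 + V
Z(C) = C*(71 + C) (Z(C) = C*(C + 71) = C*(71 + C))
(b*H(-4) + 54) + Z(h(10)) = (87*(-9 - 4) + 54) - 7*(71 - 7) = (87*(-13) + 54) - 7*64 = (-1131 + 54) - 448 = -1077 - 448 = -1525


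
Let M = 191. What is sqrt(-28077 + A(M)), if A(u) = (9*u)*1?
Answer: I*sqrt(26358) ≈ 162.35*I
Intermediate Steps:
A(u) = 9*u
sqrt(-28077 + A(M)) = sqrt(-28077 + 9*191) = sqrt(-28077 + 1719) = sqrt(-26358) = I*sqrt(26358)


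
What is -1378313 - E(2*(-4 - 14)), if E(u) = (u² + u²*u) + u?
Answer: -1332917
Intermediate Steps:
E(u) = u + u² + u³ (E(u) = (u² + u³) + u = u + u² + u³)
-1378313 - E(2*(-4 - 14)) = -1378313 - 2*(-4 - 14)*(1 + 2*(-4 - 14) + (2*(-4 - 14))²) = -1378313 - 2*(-18)*(1 + 2*(-18) + (2*(-18))²) = -1378313 - (-36)*(1 - 36 + (-36)²) = -1378313 - (-36)*(1 - 36 + 1296) = -1378313 - (-36)*1261 = -1378313 - 1*(-45396) = -1378313 + 45396 = -1332917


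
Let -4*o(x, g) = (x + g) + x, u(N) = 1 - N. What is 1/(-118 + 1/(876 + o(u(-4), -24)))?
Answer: -1759/207560 ≈ -0.0084747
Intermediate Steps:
o(x, g) = -x/2 - g/4 (o(x, g) = -((x + g) + x)/4 = -((g + x) + x)/4 = -(g + 2*x)/4 = -x/2 - g/4)
1/(-118 + 1/(876 + o(u(-4), -24))) = 1/(-118 + 1/(876 + (-(1 - 1*(-4))/2 - ¼*(-24)))) = 1/(-118 + 1/(876 + (-(1 + 4)/2 + 6))) = 1/(-118 + 1/(876 + (-½*5 + 6))) = 1/(-118 + 1/(876 + (-5/2 + 6))) = 1/(-118 + 1/(876 + 7/2)) = 1/(-118 + 1/(1759/2)) = 1/(-118 + 2/1759) = 1/(-207560/1759) = -1759/207560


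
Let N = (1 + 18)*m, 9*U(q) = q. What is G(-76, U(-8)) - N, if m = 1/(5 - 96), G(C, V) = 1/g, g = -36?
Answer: 593/3276 ≈ 0.18101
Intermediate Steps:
U(q) = q/9
G(C, V) = -1/36 (G(C, V) = 1/(-36) = -1/36)
m = -1/91 (m = 1/(-91) = -1/91 ≈ -0.010989)
N = -19/91 (N = (1 + 18)*(-1/91) = 19*(-1/91) = -19/91 ≈ -0.20879)
G(-76, U(-8)) - N = -1/36 - 1*(-19/91) = -1/36 + 19/91 = 593/3276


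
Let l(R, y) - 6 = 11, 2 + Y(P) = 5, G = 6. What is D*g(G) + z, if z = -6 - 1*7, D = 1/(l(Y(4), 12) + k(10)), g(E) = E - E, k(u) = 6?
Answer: -13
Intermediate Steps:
Y(P) = 3 (Y(P) = -2 + 5 = 3)
l(R, y) = 17 (l(R, y) = 6 + 11 = 17)
g(E) = 0
D = 1/23 (D = 1/(17 + 6) = 1/23 ≈ 0.043478)
z = -13 (z = -6 - 7 = -13)
D*g(G) + z = (1/23)*0 - 13 = 0 - 13 = -13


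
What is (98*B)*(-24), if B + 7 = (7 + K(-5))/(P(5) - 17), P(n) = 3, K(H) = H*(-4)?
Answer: 21000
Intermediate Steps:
K(H) = -4*H
B = -125/14 (B = -7 + (7 - 4*(-5))/(3 - 17) = -7 + (7 + 20)/(-14) = -7 + 27*(-1/14) = -7 - 27/14 = -125/14 ≈ -8.9286)
(98*B)*(-24) = (98*(-125/14))*(-24) = -875*(-24) = 21000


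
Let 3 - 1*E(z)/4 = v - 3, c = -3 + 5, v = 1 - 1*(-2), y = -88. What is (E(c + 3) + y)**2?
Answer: 5776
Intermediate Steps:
v = 3 (v = 1 + 2 = 3)
c = 2
E(z) = 12 (E(z) = 12 - 4*(3 - 3) = 12 - 4*0 = 12 + 0 = 12)
(E(c + 3) + y)**2 = (12 - 88)**2 = (-76)**2 = 5776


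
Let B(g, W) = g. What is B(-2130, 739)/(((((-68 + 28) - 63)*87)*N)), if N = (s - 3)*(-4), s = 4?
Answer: -355/5974 ≈ -0.059424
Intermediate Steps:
N = -4 (N = (4 - 3)*(-4) = 1*(-4) = -4)
B(-2130, 739)/(((((-68 + 28) - 63)*87)*N)) = -2130*(-1/(348*((-68 + 28) - 63))) = -2130*(-1/(348*(-40 - 63))) = -2130/(-103*87*(-4)) = -2130/((-8961*(-4))) = -2130/35844 = -2130*1/35844 = -355/5974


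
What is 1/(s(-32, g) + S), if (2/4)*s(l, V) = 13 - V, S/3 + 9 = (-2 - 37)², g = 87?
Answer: 1/4388 ≈ 0.00022789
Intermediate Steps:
S = 4536 (S = -27 + 3*(-2 - 37)² = -27 + 3*(-39)² = -27 + 3*1521 = -27 + 4563 = 4536)
s(l, V) = 26 - 2*V (s(l, V) = 2*(13 - V) = 26 - 2*V)
1/(s(-32, g) + S) = 1/((26 - 2*87) + 4536) = 1/((26 - 174) + 4536) = 1/(-148 + 4536) = 1/4388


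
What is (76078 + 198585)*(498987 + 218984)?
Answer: 197200068773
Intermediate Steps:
(76078 + 198585)*(498987 + 218984) = 274663*717971 = 197200068773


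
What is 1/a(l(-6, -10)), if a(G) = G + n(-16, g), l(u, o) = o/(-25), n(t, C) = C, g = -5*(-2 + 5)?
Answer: -5/73 ≈ -0.068493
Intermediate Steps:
g = -15 (g = -5*3 = -15)
l(u, o) = -o/25 (l(u, o) = o*(-1/25) = -o/25)
a(G) = -15 + G (a(G) = G - 15 = -15 + G)
1/a(l(-6, -10)) = 1/(-15 - 1/25*(-10)) = 1/(-15 + ⅖) = 1/(-73/5) = -5/73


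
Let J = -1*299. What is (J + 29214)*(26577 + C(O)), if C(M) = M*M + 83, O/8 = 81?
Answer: 12912398060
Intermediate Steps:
O = 648 (O = 8*81 = 648)
C(M) = 83 + M**2 (C(M) = M**2 + 83 = 83 + M**2)
J = -299
(J + 29214)*(26577 + C(O)) = (-299 + 29214)*(26577 + (83 + 648**2)) = 28915*(26577 + (83 + 419904)) = 28915*(26577 + 419987) = 28915*446564 = 12912398060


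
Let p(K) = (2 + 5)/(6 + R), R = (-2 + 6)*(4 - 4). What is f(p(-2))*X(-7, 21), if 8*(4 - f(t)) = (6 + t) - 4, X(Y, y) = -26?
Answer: -2249/24 ≈ -93.708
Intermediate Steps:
R = 0 (R = 4*0 = 0)
p(K) = 7/6 (p(K) = (2 + 5)/(6 + 0) = 7/6)
f(t) = 15/4 - t/8 (f(t) = 4 - ((6 + t) - 4)/8 = 4 - (2 + t)/8 = 4 + (-¼ - t/8) = 15/4 - t/8)
f(p(-2))*X(-7, 21) = (15/4 - ⅛*7/6)*(-26) = (15/4 - 7/48)*(-26) = (173/48)*(-26) = -2249/24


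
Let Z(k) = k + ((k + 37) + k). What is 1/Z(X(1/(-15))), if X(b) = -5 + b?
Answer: 5/109 ≈ 0.045872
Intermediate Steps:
Z(k) = 37 + 3*k (Z(k) = k + ((37 + k) + k) = k + (37 + 2*k) = 37 + 3*k)
1/Z(X(1/(-15))) = 1/(37 + 3*(-5 + 1/(-15))) = 1/(37 + 3*(-5 - 1/15)) = 1/(37 + 3*(-76/15)) = 1/(37 - 76/5) = 1/(109/5) = 5/109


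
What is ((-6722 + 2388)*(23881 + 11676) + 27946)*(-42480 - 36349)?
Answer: 12145664256268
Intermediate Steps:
((-6722 + 2388)*(23881 + 11676) + 27946)*(-42480 - 36349) = (-4334*35557 + 27946)*(-78829) = (-154104038 + 27946)*(-78829) = -154076092*(-78829) = 12145664256268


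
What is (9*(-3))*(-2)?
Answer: 54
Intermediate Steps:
(9*(-3))*(-2) = -27*(-2) = 54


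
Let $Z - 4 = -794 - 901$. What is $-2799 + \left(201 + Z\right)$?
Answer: $-4289$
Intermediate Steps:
$Z = -1691$ ($Z = 4 - 1695 = -1691$)
$-2799 + \left(201 + Z\right) = -2799 + \left(201 - 1691\right) = -2799 - 1490 = -4289$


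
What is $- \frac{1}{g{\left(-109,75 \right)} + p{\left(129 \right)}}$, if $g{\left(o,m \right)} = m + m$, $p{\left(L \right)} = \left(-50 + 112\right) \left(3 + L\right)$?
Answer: $- \frac{1}{8334} \approx -0.00011999$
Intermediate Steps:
$p{\left(L \right)} = 186 + 62 L$ ($p{\left(L \right)} = 62 \left(3 + L\right) = 186 + 62 L$)
$g{\left(o,m \right)} = 2 m$
$- \frac{1}{g{\left(-109,75 \right)} + p{\left(129 \right)}} = - \frac{1}{2 \cdot 75 + \left(186 + 62 \cdot 129\right)} = - \frac{1}{150 + \left(186 + 7998\right)} = - \frac{1}{150 + 8184} = - \frac{1}{8334}$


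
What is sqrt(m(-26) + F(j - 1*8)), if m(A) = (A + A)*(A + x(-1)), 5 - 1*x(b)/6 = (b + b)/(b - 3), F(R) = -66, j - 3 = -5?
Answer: I*sqrt(118) ≈ 10.863*I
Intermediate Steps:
j = -2 (j = 3 - 5 = -2)
x(b) = 30 - 12*b/(-3 + b) (x(b) = 30 - 6*(b + b)/(b - 3) = 30 - 6*2*b/(-3 + b) = 30 - 12*b/(-3 + b))
m(A) = 2*A*(27 + A) (m(A) = (A + A)*(A + 18*(-5 - 1)/(-3 - 1)) = (2*A)*(A + 18*(-6)/(-4)) = (2*A)*(A + 18*(-1/4)*(-6)) = (2*A)*(A + 27) = (2*A)*(27 + A) = 2*A*(27 + A))
sqrt(m(-26) + F(j - 1*8)) = sqrt(2*(-26)*(27 - 26) - 66) = sqrt(2*(-26)*1 - 66) = sqrt(-52 - 66) = sqrt(-118) = I*sqrt(118)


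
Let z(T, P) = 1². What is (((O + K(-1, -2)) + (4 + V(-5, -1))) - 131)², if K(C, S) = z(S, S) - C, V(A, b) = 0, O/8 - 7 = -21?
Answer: 56169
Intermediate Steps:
O = -112 (O = 56 + 8*(-21) = 56 - 168 = -112)
z(T, P) = 1
K(C, S) = 1 - C
(((O + K(-1, -2)) + (4 + V(-5, -1))) - 131)² = (((-112 + (1 - 1*(-1))) + (4 + 0)) - 131)² = (((-112 + (1 + 1)) + 4) - 131)² = (((-112 + 2) + 4) - 131)² = ((-110 + 4) - 131)² = (-106 - 131)² = (-237)² = 56169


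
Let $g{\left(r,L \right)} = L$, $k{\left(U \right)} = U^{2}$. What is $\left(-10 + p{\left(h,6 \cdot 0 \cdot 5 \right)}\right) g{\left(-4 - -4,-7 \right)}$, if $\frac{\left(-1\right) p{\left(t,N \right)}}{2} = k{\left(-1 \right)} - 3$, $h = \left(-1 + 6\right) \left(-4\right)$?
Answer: $42$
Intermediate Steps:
$h = -20$ ($h = 5 \left(-4\right) = -20$)
$p{\left(t,N \right)} = 4$ ($p{\left(t,N \right)} = - 2 \left(\left(-1\right)^{2} - 3\right) = - 2 \left(1 - 3\right) = \left(-2\right) \left(-2\right) = 4$)
$\left(-10 + p{\left(h,6 \cdot 0 \cdot 5 \right)}\right) g{\left(-4 - -4,-7 \right)} = \left(-10 + 4\right) \left(-7\right) = \left(-6\right) \left(-7\right) = 42$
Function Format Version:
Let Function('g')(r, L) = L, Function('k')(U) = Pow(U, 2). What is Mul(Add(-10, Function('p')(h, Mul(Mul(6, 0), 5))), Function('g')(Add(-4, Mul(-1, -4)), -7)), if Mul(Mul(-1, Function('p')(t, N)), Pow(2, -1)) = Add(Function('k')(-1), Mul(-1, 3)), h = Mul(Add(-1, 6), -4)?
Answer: 42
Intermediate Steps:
h = -20 (h = Mul(5, -4) = -20)
Function('p')(t, N) = 4 (Function('p')(t, N) = Mul(-2, Add(Pow(-1, 2), Mul(-1, 3))) = Mul(-2, Add(1, -3)) = Mul(-2, -2) = 4)
Mul(Add(-10, Function('p')(h, Mul(Mul(6, 0), 5))), Function('g')(Add(-4, Mul(-1, -4)), -7)) = Mul(Add(-10, 4), -7) = Mul(-6, -7) = 42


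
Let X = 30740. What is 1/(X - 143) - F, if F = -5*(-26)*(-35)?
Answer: 139216351/30597 ≈ 4550.0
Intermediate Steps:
F = -4550 (F = 130*(-35) = -4550)
1/(X - 143) - F = 1/(30740 - 143) - 1*(-4550) = 1/30597 + 4550 = 139216351/30597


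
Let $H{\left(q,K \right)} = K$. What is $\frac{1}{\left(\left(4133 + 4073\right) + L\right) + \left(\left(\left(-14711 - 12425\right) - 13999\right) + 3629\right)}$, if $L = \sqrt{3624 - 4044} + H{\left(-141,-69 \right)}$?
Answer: $- \frac{29369}{862538581} - \frac{2 i \sqrt{105}}{862538581} \approx -3.405 \cdot 10^{-5} - 2.376 \cdot 10^{-8} i$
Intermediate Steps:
$L = -69 + 2 i \sqrt{105}$ ($L = \sqrt{3624 - 4044} - 69 = \sqrt{-420} - 69 = 2 i \sqrt{105} - 69 = -69 + 2 i \sqrt{105} \approx -69.0 + 20.494 i$)
$\frac{1}{\left(\left(4133 + 4073\right) + L\right) + \left(\left(\left(-14711 - 12425\right) - 13999\right) + 3629\right)} = \frac{1}{\left(\left(4133 + 4073\right) - \left(69 - 2 i \sqrt{105}\right)\right) + \left(\left(\left(-14711 - 12425\right) - 13999\right) + 3629\right)} = \frac{1}{\left(8206 - \left(69 - 2 i \sqrt{105}\right)\right) + \left(\left(-27136 - 13999\right) + 3629\right)} = \frac{1}{\left(8137 + 2 i \sqrt{105}\right) + \left(-41135 + 3629\right)} = \frac{1}{\left(8137 + 2 i \sqrt{105}\right) - 37506} = \frac{1}{-29369 + 2 i \sqrt{105}}$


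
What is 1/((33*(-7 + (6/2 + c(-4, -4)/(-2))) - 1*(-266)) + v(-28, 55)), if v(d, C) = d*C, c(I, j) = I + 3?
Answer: -2/2779 ≈ -0.00071968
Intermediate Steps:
c(I, j) = 3 + I
v(d, C) = C*d
1/((33*(-7 + (6/2 + c(-4, -4)/(-2))) - 1*(-266)) + v(-28, 55)) = 1/((33*(-7 + (6/2 + (3 - 4)/(-2))) - 1*(-266)) + 55*(-28)) = 1/((33*(-7 + (6*(½) - 1*(-½))) + 266) - 1540) = 1/((33*(-7 + (3 + ½)) + 266) - 1540) = 1/((33*(-7 + 7/2) + 266) - 1540) = 1/((33*(-7/2) + 266) - 1540) = 1/((-231/2 + 266) - 1540) = 1/(301/2 - 1540) = 1/(-2779/2) = -2/2779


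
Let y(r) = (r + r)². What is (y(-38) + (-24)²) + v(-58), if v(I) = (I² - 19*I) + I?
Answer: 10760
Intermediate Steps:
y(r) = 4*r² (y(r) = (2*r)² = 4*r²)
v(I) = I² - 18*I
(y(-38) + (-24)²) + v(-58) = (4*(-38)² + (-24)²) - 58*(-18 - 58) = (4*1444 + 576) - 58*(-76) = (5776 + 576) + 4408 = 6352 + 4408 = 10760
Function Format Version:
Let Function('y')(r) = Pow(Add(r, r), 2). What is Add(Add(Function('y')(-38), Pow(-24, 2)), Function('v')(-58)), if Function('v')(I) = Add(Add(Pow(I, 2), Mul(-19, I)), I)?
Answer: 10760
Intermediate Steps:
Function('y')(r) = Mul(4, Pow(r, 2)) (Function('y')(r) = Pow(Mul(2, r), 2) = Mul(4, Pow(r, 2)))
Function('v')(I) = Add(Pow(I, 2), Mul(-18, I))
Add(Add(Function('y')(-38), Pow(-24, 2)), Function('v')(-58)) = Add(Add(Mul(4, Pow(-38, 2)), Pow(-24, 2)), Mul(-58, Add(-18, -58))) = Add(Add(Mul(4, 1444), 576), Mul(-58, -76)) = Add(Add(5776, 576), 4408) = Add(6352, 4408) = 10760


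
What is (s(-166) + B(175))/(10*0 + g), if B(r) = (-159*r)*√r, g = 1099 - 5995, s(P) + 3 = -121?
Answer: 31/1224 + 46375*√7/1632 ≈ 75.207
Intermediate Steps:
s(P) = -124 (s(P) = -3 - 121 = -124)
g = -4896
B(r) = -159*r^(3/2)
(s(-166) + B(175))/(10*0 + g) = (-124 - 139125*√7)/(10*0 - 4896) = (-124 - 139125*√7)/(0 - 4896) = (-124 - 139125*√7)/(-4896) = (-124 - 139125*√7)*(-1/4896) = 31/1224 + 46375*√7/1632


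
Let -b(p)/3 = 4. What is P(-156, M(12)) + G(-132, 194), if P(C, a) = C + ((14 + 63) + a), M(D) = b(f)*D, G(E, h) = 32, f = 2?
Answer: -191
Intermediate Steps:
b(p) = -12 (b(p) = -3*4 = -12)
M(D) = -12*D
P(C, a) = 77 + C + a (P(C, a) = C + (77 + a) = 77 + C + a)
P(-156, M(12)) + G(-132, 194) = (77 - 156 - 12*12) + 32 = (77 - 156 - 144) + 32 = -223 + 32 = -191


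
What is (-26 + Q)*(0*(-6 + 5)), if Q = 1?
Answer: 0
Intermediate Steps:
(-26 + Q)*(0*(-6 + 5)) = (-26 + 1)*(0*(-6 + 5)) = -0*(-1) = -25*0 = 0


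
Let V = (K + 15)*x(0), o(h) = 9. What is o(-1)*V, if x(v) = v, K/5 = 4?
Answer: 0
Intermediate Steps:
K = 20 (K = 5*4 = 20)
V = 0 (V = (20 + 15)*0 = 35*0 = 0)
o(-1)*V = 9*0 = 0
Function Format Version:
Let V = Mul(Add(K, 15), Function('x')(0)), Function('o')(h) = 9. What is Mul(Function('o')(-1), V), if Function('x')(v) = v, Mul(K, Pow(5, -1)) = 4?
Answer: 0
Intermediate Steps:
K = 20 (K = Mul(5, 4) = 20)
V = 0 (V = Mul(Add(20, 15), 0) = Mul(35, 0) = 0)
Mul(Function('o')(-1), V) = Mul(9, 0) = 0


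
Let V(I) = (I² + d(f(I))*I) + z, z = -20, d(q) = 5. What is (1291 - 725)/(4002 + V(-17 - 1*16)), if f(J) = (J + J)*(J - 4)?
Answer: 283/2453 ≈ 0.11537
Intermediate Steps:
f(J) = 2*J*(-4 + J) (f(J) = (2*J)*(-4 + J) = 2*J*(-4 + J))
V(I) = -20 + I² + 5*I (V(I) = (I² + 5*I) - 20 = -20 + I² + 5*I)
(1291 - 725)/(4002 + V(-17 - 1*16)) = (1291 - 725)/(4002 + (-20 + (-17 - 1*16)² + 5*(-17 - 1*16))) = 566/(4002 + (-20 + (-17 - 16)² + 5*(-17 - 16))) = 566/(4002 + (-20 + (-33)² + 5*(-33))) = 566/(4002 + (-20 + 1089 - 165)) = 566/(4002 + 904) = 566/4906 = 566*(1/4906) = 283/2453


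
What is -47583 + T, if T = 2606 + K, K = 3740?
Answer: -41237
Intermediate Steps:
T = 6346 (T = 2606 + 3740 = 6346)
-47583 + T = -47583 + 6346 = -41237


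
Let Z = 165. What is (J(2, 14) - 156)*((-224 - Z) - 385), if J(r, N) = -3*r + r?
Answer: 123840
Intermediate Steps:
J(r, N) = -2*r
(J(2, 14) - 156)*((-224 - Z) - 385) = (-2*2 - 156)*((-224 - 1*165) - 385) = (-4 - 156)*((-224 - 165) - 385) = -160*(-389 - 385) = -160*(-774) = 123840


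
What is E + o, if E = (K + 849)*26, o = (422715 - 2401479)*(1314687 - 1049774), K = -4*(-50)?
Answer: -524200280258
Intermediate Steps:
K = 200
o = -524200307532 (o = -1978764*264913 = -524200307532)
E = 27274 (E = (200 + 849)*26 = 1049*26 = 27274)
E + o = 27274 - 524200307532 = -524200280258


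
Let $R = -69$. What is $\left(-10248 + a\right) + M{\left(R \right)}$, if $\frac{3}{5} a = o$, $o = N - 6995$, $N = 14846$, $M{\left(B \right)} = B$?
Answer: $2768$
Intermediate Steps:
$o = 7851$ ($o = 14846 - 6995 = 7851$)
$a = 13085$ ($a = \frac{5}{3} \cdot 7851 = 13085$)
$\left(-10248 + a\right) + M{\left(R \right)} = \left(-10248 + 13085\right) - 69 = 2837 - 69 = 2768$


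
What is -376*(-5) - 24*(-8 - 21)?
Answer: 2576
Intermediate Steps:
-376*(-5) - 24*(-8 - 21) = 1880 - 24*(-29) = 1880 - 1*(-696) = 1880 + 696 = 2576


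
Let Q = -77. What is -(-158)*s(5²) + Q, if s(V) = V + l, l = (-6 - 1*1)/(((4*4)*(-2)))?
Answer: 62521/16 ≈ 3907.6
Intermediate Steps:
l = 7/32 (l = (-6 - 1)/((16*(-2))) = -7/(-32) = -7*(-1/32) = 7/32 ≈ 0.21875)
s(V) = 7/32 + V (s(V) = V + 7/32 = 7/32 + V)
-(-158)*s(5²) + Q = -(-158)*(7/32 + 5²) - 77 = -(-158)*(7/32 + 25) - 77 = -(-158)*807/32 - 77 = -158*(-807/32) - 77 = 63753/16 - 77 = 62521/16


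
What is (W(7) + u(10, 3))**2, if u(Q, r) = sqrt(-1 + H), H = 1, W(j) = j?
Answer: 49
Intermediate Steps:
u(Q, r) = 0 (u(Q, r) = sqrt(-1 + 1) = sqrt(0) = 0)
(W(7) + u(10, 3))**2 = (7 + 0)**2 = 7**2 = 49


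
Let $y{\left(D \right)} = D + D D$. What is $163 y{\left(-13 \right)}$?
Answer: $25428$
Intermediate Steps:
$y{\left(D \right)} = D + D^{2}$
$163 y{\left(-13 \right)} = 163 \left(- 13 \left(1 - 13\right)\right) = 163 \left(\left(-13\right) \left(-12\right)\right) = 163 \cdot 156 = 25428$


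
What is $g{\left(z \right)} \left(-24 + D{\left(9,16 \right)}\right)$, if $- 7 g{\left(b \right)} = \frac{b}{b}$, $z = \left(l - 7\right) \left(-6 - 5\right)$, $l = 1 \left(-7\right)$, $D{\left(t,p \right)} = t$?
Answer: $\frac{15}{7} \approx 2.1429$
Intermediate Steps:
$l = -7$
$z = 154$ ($z = \left(-7 - 7\right) \left(-6 - 5\right) = \left(-14\right) \left(-11\right) = 154$)
$g{\left(b \right)} = - \frac{1}{7}$ ($g{\left(b \right)} = - \frac{b \frac{1}{b}}{7} = \left(- \frac{1}{7}\right) 1 = - \frac{1}{7}$)
$g{\left(z \right)} \left(-24 + D{\left(9,16 \right)}\right) = - \frac{-24 + 9}{7} = \left(- \frac{1}{7}\right) \left(-15\right) = \frac{15}{7}$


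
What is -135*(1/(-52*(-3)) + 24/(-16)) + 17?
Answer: 11369/52 ≈ 218.63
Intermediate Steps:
-135*(1/(-52*(-3)) + 24/(-16)) + 17 = -135*(-1/52*(-⅓) + 24*(-1/16)) + 17 = -135*(1/156 - 3/2) + 17 = -135*(-233/156) + 17 = 10485/52 + 17 = 11369/52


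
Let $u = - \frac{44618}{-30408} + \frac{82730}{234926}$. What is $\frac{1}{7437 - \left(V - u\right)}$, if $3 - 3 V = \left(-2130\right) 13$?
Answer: $- \frac{255129636}{457238367623} \approx -0.00055798$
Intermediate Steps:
$u = \frac{464199361}{255129636}$ ($u = \left(-44618\right) \left(- \frac{1}{30408}\right) + 82730 \cdot \frac{1}{234926} = \frac{3187}{2172} + \frac{41365}{117463} = \frac{464199361}{255129636} \approx 1.8195$)
$V = 9231$ ($V = 1 - \frac{\left(-2130\right) 13}{3} = 1 - -9230 = 1 + 9230 = 9231$)
$\frac{1}{7437 - \left(V - u\right)} = \frac{1}{7437 + \left(\frac{464199361}{255129636} - 9231\right)} = \frac{1}{7437 - \frac{2354637470555}{255129636}} = \frac{1}{- \frac{457238367623}{255129636}} = - \frac{255129636}{457238367623}$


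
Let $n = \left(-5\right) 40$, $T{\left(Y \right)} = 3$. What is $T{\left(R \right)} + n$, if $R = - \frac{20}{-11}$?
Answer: $-197$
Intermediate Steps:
$R = \frac{20}{11}$ ($R = \left(-20\right) \left(- \frac{1}{11}\right) = \frac{20}{11} \approx 1.8182$)
$n = -200$
$T{\left(R \right)} + n = 3 - 200 = -197$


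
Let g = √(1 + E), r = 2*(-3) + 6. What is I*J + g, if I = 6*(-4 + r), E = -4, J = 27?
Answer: -648 + I*√3 ≈ -648.0 + 1.732*I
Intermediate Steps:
r = 0 (r = -6 + 6 = 0)
I = -24 (I = 6*(-4 + 0) = 6*(-4) = -24)
g = I*√3 (g = √(1 - 4) = √(-3) = I*√3 ≈ 1.732*I)
I*J + g = -24*27 + I*√3 = -648 + I*√3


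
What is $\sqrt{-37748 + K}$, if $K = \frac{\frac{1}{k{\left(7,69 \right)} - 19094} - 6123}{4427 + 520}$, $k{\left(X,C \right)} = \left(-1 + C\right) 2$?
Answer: $\frac{i \sqrt{332029785485460894558}}{93785226} \approx 194.29 i$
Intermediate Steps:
$k{\left(X,C \right)} = -2 + 2 C$
$K = - \frac{116079835}{93785226}$ ($K = \frac{\frac{1}{\left(-2 + 2 \cdot 69\right) - 19094} - 6123}{4427 + 520} = \frac{\frac{1}{\left(-2 + 138\right) - 19094} - 6123}{4947} = \left(\frac{1}{136 - 19094} - 6123\right) \frac{1}{4947} = \left(\frac{1}{-18958} - 6123\right) \frac{1}{4947} = \left(- \frac{1}{18958} - 6123\right) \frac{1}{4947} = \left(- \frac{116079835}{18958}\right) \frac{1}{4947} = - \frac{116079835}{93785226} \approx -1.2377$)
$\sqrt{-37748 + K} = \sqrt{-37748 - \frac{116079835}{93785226}} = \sqrt{- \frac{3540320790883}{93785226}} = \frac{i \sqrt{332029785485460894558}}{93785226}$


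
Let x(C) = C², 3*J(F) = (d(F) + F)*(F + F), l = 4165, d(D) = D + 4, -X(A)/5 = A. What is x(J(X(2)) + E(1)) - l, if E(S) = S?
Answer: 66844/9 ≈ 7427.1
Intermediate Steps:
X(A) = -5*A
d(D) = 4 + D
J(F) = 2*F*(4 + 2*F)/3 (J(F) = (((4 + F) + F)*(F + F))/3 = ((4 + 2*F)*(2*F))/3 = (2*F*(4 + 2*F))/3 = 2*F*(4 + 2*F)/3)
x(J(X(2)) + E(1)) - l = (4*(-5*2)*(2 - 5*2)/3 + 1)² - 1*4165 = ((4/3)*(-10)*(2 - 10) + 1)² - 4165 = ((4/3)*(-10)*(-8) + 1)² - 4165 = (320/3 + 1)² - 4165 = (323/3)² - 4165 = 104329/9 - 4165 = 66844/9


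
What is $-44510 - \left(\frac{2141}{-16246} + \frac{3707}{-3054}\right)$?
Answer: $- \frac{552077382076}{12403821} \approx -44509.0$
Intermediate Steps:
$-44510 - \left(\frac{2141}{-16246} + \frac{3707}{-3054}\right) = -44510 - \left(2141 \left(- \frac{1}{16246}\right) + 3707 \left(- \frac{1}{3054}\right)\right) = -44510 - \left(- \frac{2141}{16246} - \frac{3707}{3054}\right) = -44510 - - \frac{16690634}{12403821} = -44510 + \frac{16690634}{12403821} = - \frac{552077382076}{12403821}$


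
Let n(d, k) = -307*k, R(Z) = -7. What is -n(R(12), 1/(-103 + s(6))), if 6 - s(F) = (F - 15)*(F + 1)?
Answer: -307/34 ≈ -9.0294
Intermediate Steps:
s(F) = 6 - (1 + F)*(-15 + F) (s(F) = 6 - (F - 15)*(F + 1) = 6 - (-15 + F)*(1 + F) = 6 - (1 + F)*(-15 + F))
-n(R(12), 1/(-103 + s(6))) = -(-307)/(-103 + (21 - 1*6² + 14*6)) = -(-307)/(-103 + (21 - 1*36 + 84)) = -(-307)/(-103 + (21 - 36 + 84)) = -(-307)/(-103 + 69) = -(-307)/(-34) = -(-307)*(-1)/34 = -1*307/34 = -307/34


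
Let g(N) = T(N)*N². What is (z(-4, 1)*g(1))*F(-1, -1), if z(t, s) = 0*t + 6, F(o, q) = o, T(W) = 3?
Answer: -18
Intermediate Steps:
z(t, s) = 6 (z(t, s) = 0 + 6 = 6)
g(N) = 3*N²
(z(-4, 1)*g(1))*F(-1, -1) = (6*(3*1²))*(-1) = (6*(3*1))*(-1) = (6*3)*(-1) = 18*(-1) = -18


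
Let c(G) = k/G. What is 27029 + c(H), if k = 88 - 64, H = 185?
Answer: 5000389/185 ≈ 27029.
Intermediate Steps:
k = 24
c(G) = 24/G
27029 + c(H) = 27029 + 24/185 = 5000389/185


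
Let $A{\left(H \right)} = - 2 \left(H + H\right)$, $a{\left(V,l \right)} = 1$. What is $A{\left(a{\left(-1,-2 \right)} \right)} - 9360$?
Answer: $-9364$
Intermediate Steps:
$A{\left(H \right)} = - 4 H$ ($A{\left(H \right)} = - 2 \cdot 2 H = - 4 H$)
$A{\left(a{\left(-1,-2 \right)} \right)} - 9360 = \left(-4\right) 1 - 9360 = -4 - 9360 = -9364$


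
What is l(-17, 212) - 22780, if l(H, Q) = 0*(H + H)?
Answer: -22780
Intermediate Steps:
l(H, Q) = 0 (l(H, Q) = 0*(2*H) = 0)
l(-17, 212) - 22780 = 0 - 22780 = -22780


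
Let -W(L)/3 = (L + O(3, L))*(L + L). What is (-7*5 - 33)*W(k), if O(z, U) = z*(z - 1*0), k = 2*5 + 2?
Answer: 102816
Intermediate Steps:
k = 12 (k = 10 + 2 = 12)
O(z, U) = z² (O(z, U) = z*(z + 0) = z*z = z²)
W(L) = -6*L*(9 + L) (W(L) = -3*(L + 3²)*(L + L) = -3*(L + 9)*2*L = -3*(9 + L)*2*L = -6*L*(9 + L))
(-7*5 - 33)*W(k) = (-7*5 - 33)*(-6*12*(9 + 12)) = (-35 - 33)*(-6*12*21) = -68*(-1512) = 102816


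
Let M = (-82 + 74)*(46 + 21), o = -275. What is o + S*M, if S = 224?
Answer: -120339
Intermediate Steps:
M = -536 (M = -8*67 = -536)
o + S*M = -275 + 224*(-536) = -275 - 120064 = -120339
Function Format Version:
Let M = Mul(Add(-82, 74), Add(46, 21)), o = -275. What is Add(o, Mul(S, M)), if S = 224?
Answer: -120339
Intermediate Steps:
M = -536 (M = Mul(-8, 67) = -536)
Add(o, Mul(S, M)) = Add(-275, Mul(224, -536)) = Add(-275, -120064) = -120339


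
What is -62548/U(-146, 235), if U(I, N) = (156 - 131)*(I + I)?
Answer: 15637/1825 ≈ 8.5682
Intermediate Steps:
U(I, N) = 50*I (U(I, N) = 25*(2*I) = 50*I)
-62548/U(-146, 235) = -62548/(50*(-146)) = -62548/(-7300) = -62548*(-1/7300) = 15637/1825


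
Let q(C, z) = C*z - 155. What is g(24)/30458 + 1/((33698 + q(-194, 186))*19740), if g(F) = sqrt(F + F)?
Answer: -1/50159340 + 2*sqrt(3)/15229 ≈ 0.00022745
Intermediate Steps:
q(C, z) = -155 + C*z
g(F) = sqrt(2)*sqrt(F) (g(F) = sqrt(2*F) = sqrt(2)*sqrt(F))
g(24)/30458 + 1/((33698 + q(-194, 186))*19740) = (sqrt(2)*sqrt(24))/30458 + 1/((33698 + (-155 - 194*186))*19740) = (sqrt(2)*(2*sqrt(6)))*(1/30458) + (1/19740)/(33698 + (-155 - 36084)) = (4*sqrt(3))*(1/30458) + (1/19740)/(33698 - 36239) = 2*sqrt(3)/15229 + (1/19740)/(-2541) = 2*sqrt(3)/15229 - 1/2541*1/19740 = 2*sqrt(3)/15229 - 1/50159340 = -1/50159340 + 2*sqrt(3)/15229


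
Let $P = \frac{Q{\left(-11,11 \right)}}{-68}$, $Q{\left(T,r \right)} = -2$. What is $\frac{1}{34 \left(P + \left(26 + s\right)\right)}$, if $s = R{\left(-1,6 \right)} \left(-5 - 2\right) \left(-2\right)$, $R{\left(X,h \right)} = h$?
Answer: $\frac{1}{3741} \approx 0.00026731$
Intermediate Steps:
$s = 84$ ($s = 6 \left(-5 - 2\right) \left(-2\right) = 6 \left(\left(-7\right) \left(-2\right)\right) = 6 \cdot 14 = 84$)
$P = \frac{1}{34}$ ($P = - \frac{2}{-68} = \left(-2\right) \left(- \frac{1}{68}\right) = \frac{1}{34} \approx 0.029412$)
$\frac{1}{34 \left(P + \left(26 + s\right)\right)} = \frac{1}{34 \left(\frac{1}{34} + \left(26 + 84\right)\right)} = \frac{1}{34 \left(\frac{1}{34} + 110\right)} = \frac{1}{34 \cdot \frac{3741}{34}} = \frac{1}{3741}$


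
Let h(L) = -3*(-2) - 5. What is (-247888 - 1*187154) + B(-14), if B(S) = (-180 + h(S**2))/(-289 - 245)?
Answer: -232312249/534 ≈ -4.3504e+5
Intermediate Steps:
h(L) = 1 (h(L) = 6 - 5 = 1)
B(S) = 179/534 (B(S) = (-180 + 1)/(-289 - 245) = -179/(-534) = -179*(-1/534) = 179/534)
(-247888 - 1*187154) + B(-14) = (-247888 - 1*187154) + 179/534 = (-247888 - 187154) + 179/534 = -435042 + 179/534 = -232312249/534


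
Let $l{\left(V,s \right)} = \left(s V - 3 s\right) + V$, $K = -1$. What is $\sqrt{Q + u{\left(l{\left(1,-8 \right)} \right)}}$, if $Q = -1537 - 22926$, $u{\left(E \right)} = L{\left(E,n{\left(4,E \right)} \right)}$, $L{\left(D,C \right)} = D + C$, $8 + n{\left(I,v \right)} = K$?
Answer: $i \sqrt{24455} \approx 156.38 i$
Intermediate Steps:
$n{\left(I,v \right)} = -9$ ($n{\left(I,v \right)} = -8 - 1 = -9$)
$L{\left(D,C \right)} = C + D$
$l{\left(V,s \right)} = V - 3 s + V s$ ($l{\left(V,s \right)} = \left(V s - 3 s\right) + V = \left(- 3 s + V s\right) + V = V - 3 s + V s$)
$u{\left(E \right)} = -9 + E$
$Q = -24463$ ($Q = -1537 - 22926 = -24463$)
$\sqrt{Q + u{\left(l{\left(1,-8 \right)} \right)}} = \sqrt{-24463 + \left(-9 + \left(1 - -24 + 1 \left(-8\right)\right)\right)} = \sqrt{-24463 + \left(-9 + \left(1 + 24 - 8\right)\right)} = \sqrt{-24463 + \left(-9 + 17\right)} = \sqrt{-24463 + 8} = \sqrt{-24455} = i \sqrt{24455}$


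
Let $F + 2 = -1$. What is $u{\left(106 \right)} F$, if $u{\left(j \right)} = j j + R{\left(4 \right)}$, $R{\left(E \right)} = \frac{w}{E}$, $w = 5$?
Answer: $- \frac{134847}{4} \approx -33712.0$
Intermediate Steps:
$R{\left(E \right)} = \frac{5}{E}$
$u{\left(j \right)} = \frac{5}{4} + j^{2}$ ($u{\left(j \right)} = j j + \frac{5}{4} = j^{2} + 5 \cdot \frac{1}{4} = j^{2} + \frac{5}{4} = \frac{5}{4} + j^{2}$)
$F = -3$ ($F = -2 - 1 = -3$)
$u{\left(106 \right)} F = \left(\frac{5}{4} + 106^{2}\right) \left(-3\right) = \left(\frac{5}{4} + 11236\right) \left(-3\right) = \frac{44949}{4} \left(-3\right) = - \frac{134847}{4}$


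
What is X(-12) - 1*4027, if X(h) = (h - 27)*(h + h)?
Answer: -3091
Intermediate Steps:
X(h) = 2*h*(-27 + h) (X(h) = (-27 + h)*(2*h) = 2*h*(-27 + h))
X(-12) - 1*4027 = 2*(-12)*(-27 - 12) - 1*4027 = 2*(-12)*(-39) - 4027 = 936 - 4027 = -3091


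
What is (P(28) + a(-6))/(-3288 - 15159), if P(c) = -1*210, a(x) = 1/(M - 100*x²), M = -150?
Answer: 5507/483750 ≈ 0.011384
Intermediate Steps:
a(x) = 1/(-150 - 100*x²)
P(c) = -210
(P(28) + a(-6))/(-3288 - 15159) = (-210 - 1/(150 + 100*(-6)²))/(-3288 - 15159) = (-210 - 1/(150 + 100*36))/(-18447) = (-210 - 1/(150 + 3600))*(-1/18447) = (-210 - 1/3750)*(-1/18447) = -787501/3750*(-1/18447) = 5507/483750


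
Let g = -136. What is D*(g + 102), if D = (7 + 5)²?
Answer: -4896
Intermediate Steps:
D = 144 (D = 12² = 144)
D*(g + 102) = 144*(-136 + 102) = 144*(-34) = -4896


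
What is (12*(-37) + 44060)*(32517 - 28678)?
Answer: 167441824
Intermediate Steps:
(12*(-37) + 44060)*(32517 - 28678) = (-444 + 44060)*3839 = 43616*3839 = 167441824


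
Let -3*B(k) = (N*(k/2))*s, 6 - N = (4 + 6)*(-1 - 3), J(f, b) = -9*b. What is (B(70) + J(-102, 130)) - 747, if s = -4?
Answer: 689/3 ≈ 229.67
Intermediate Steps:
N = 46 (N = 6 - (4 + 6)*(-1 - 3) = 6 - 10*(-4) = 6 - 1*(-40) = 6 + 40 = 46)
B(k) = 92*k/3 (B(k) = -46*(k/2)*(-4)/3 = -23*k*(-4)/3 = -(-92)*k/3 = 92*k/3)
(B(70) + J(-102, 130)) - 747 = ((92/3)*70 - 9*130) - 747 = (6440/3 - 1170) - 747 = 2930/3 - 747 = 689/3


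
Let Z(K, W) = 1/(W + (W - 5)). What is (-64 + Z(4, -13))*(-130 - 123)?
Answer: 502205/31 ≈ 16200.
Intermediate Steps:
Z(K, W) = 1/(-5 + 2*W) (Z(K, W) = 1/(W + (-5 + W)) = 1/(-5 + 2*W))
(-64 + Z(4, -13))*(-130 - 123) = (-64 + 1/(-5 + 2*(-13)))*(-130 - 123) = (-64 + 1/(-5 - 26))*(-253) = (-64 + 1/(-31))*(-253) = (-64 - 1/31)*(-253) = -1985/31*(-253) = 502205/31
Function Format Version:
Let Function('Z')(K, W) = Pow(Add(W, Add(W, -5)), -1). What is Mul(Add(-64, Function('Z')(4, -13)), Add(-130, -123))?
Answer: Rational(502205, 31) ≈ 16200.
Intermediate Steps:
Function('Z')(K, W) = Pow(Add(-5, Mul(2, W)), -1) (Function('Z')(K, W) = Pow(Add(W, Add(-5, W)), -1) = Pow(Add(-5, Mul(2, W)), -1))
Mul(Add(-64, Function('Z')(4, -13)), Add(-130, -123)) = Mul(Add(-64, Pow(Add(-5, Mul(2, -13)), -1)), Add(-130, -123)) = Mul(Add(-64, Pow(Add(-5, -26), -1)), -253) = Mul(Add(-64, Pow(-31, -1)), -253) = Mul(Add(-64, Rational(-1, 31)), -253) = Mul(Rational(-1985, 31), -253) = Rational(502205, 31)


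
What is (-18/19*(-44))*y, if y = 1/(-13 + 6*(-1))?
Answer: -792/361 ≈ -2.1939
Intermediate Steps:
y = -1/19 (y = 1/(-13 - 6) = 1/(-19) = -1/19 ≈ -0.052632)
(-18/19*(-44))*y = (-18/19*(-44))*(-1/19) = (-18*1/19*(-44))*(-1/19) = -18/19*(-44)*(-1/19) = (792/19)*(-1/19) = -792/361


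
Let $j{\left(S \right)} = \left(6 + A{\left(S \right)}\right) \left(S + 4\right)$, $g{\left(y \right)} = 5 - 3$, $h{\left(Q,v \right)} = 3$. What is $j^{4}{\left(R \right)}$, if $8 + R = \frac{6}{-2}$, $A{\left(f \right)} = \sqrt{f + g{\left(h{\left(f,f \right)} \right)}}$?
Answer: $-1361367 + 4667544 i \approx -1.3614 \cdot 10^{6} + 4.6675 \cdot 10^{6} i$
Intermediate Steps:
$g{\left(y \right)} = 2$ ($g{\left(y \right)} = 5 - 3 = 2$)
$A{\left(f \right)} = \sqrt{2 + f}$ ($A{\left(f \right)} = \sqrt{f + 2} = \sqrt{2 + f}$)
$R = -11$ ($R = -8 + \frac{6}{-2} = -8 + 6 \left(- \frac{1}{2}\right) = -8 - 3 = -11$)
$j{\left(S \right)} = \left(4 + S\right) \left(6 + \sqrt{2 + S}\right)$ ($j{\left(S \right)} = \left(6 + \sqrt{2 + S}\right) \left(S + 4\right) = \left(6 + \sqrt{2 + S}\right) \left(4 + S\right) = \left(4 + S\right) \left(6 + \sqrt{2 + S}\right)$)
$j^{4}{\left(R \right)} = \left(24 + 4 \sqrt{2 - 11} + 6 \left(-11\right) - 11 \sqrt{2 - 11}\right)^{4} = \left(24 + 4 \sqrt{-9} - 66 - 11 \sqrt{-9}\right)^{4} = \left(24 + 4 \cdot 3 i - 66 - 11 \cdot 3 i\right)^{4} = \left(24 + 12 i - 66 - 33 i\right)^{4} = \left(-42 - 21 i\right)^{4}$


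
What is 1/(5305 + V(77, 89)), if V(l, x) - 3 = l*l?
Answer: 1/11237 ≈ 8.8992e-5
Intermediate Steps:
V(l, x) = 3 + l**2 (V(l, x) = 3 + l*l = 3 + l**2)
1/(5305 + V(77, 89)) = 1/(5305 + (3 + 77**2)) = 1/(5305 + (3 + 5929)) = 1/(5305 + 5932) = 1/11237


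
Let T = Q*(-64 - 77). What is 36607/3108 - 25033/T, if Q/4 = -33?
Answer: 25146955/2410254 ≈ 10.433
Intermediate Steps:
Q = -132 (Q = 4*(-33) = -132)
T = 18612 (T = -132*(-64 - 77) = -132*(-141) = 18612)
36607/3108 - 25033/T = 36607/3108 - 25033/18612 = 25146955/2410254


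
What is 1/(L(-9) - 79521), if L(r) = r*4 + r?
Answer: -1/79566 ≈ -1.2568e-5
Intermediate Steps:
L(r) = 5*r (L(r) = 4*r + r = 5*r)
1/(L(-9) - 79521) = 1/(5*(-9) - 79521) = 1/(-45 - 79521) = 1/(-79566) = -1/79566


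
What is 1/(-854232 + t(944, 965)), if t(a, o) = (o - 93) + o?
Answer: -1/852395 ≈ -1.1732e-6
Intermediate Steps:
t(a, o) = -93 + 2*o (t(a, o) = (-93 + o) + o = -93 + 2*o)
1/(-854232 + t(944, 965)) = 1/(-854232 + (-93 + 2*965)) = 1/(-854232 + (-93 + 1930)) = 1/(-854232 + 1837) = 1/(-852395) = -1/852395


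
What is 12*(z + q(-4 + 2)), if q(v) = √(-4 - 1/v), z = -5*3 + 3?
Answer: -144 + 6*I*√14 ≈ -144.0 + 22.45*I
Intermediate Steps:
z = -12 (z = -15 + 3 = -12)
12*(z + q(-4 + 2)) = 12*(-12 + √(-4 - 1/(-4 + 2))) = 12*(-12 + √(-4 - 1/(-2))) = 12*(-12 + √(-4 - 1*(-½))) = 12*(-12 + √(-4 + ½)) = 12*(-12 + √(-7/2)) = 12*(-12 + I*√14/2) = -144 + 6*I*√14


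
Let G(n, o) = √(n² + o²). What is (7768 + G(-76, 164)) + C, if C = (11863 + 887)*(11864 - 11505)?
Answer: 4585018 + 4*√2042 ≈ 4.5852e+6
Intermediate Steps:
C = 4577250 (C = 12750*359 = 4577250)
(7768 + G(-76, 164)) + C = (7768 + √((-76)² + 164²)) + 4577250 = (7768 + √(5776 + 26896)) + 4577250 = (7768 + √32672) + 4577250 = (7768 + 4*√2042) + 4577250 = 4585018 + 4*√2042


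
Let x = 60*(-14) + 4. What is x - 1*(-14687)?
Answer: 13851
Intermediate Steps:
x = -836 (x = -840 + 4 = -836)
x - 1*(-14687) = -836 - 1*(-14687) = -836 + 14687 = 13851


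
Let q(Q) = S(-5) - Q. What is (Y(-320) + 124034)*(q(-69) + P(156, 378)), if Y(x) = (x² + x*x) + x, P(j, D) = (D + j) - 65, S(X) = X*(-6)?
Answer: 186595952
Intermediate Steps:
S(X) = -6*X
P(j, D) = -65 + D + j
Y(x) = x + 2*x² (Y(x) = (x² + x²) + x = 2*x² + x = x + 2*x²)
q(Q) = 30 - Q (q(Q) = -6*(-5) - Q = 30 - Q)
(Y(-320) + 124034)*(q(-69) + P(156, 378)) = (-320*(1 + 2*(-320)) + 124034)*((30 - 1*(-69)) + (-65 + 378 + 156)) = (-320*(1 - 640) + 124034)*((30 + 69) + 469) = (-320*(-639) + 124034)*(99 + 469) = (204480 + 124034)*568 = 328514*568 = 186595952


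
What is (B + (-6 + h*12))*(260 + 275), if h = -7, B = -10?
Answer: -53500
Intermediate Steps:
(B + (-6 + h*12))*(260 + 275) = (-10 + (-6 - 7*12))*(260 + 275) = (-10 + (-6 - 84))*535 = (-10 - 90)*535 = -100*535 = -53500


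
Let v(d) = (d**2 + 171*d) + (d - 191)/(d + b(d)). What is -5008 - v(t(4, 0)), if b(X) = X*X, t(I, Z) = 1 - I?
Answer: -13415/3 ≈ -4471.7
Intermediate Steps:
b(X) = X**2
v(d) = d**2 + 171*d + (-191 + d)/(d + d**2) (v(d) = (d**2 + 171*d) + (d - 191)/(d + d**2) = (d**2 + 171*d) + (-191 + d)/(d + d**2) = d**2 + 171*d + (-191 + d)/(d + d**2))
-5008 - v(t(4, 0)) = -5008 - (-191 + (1 - 1*4) + (1 - 1*4)**4 + 171*(1 - 1*4)**2 + 172*(1 - 1*4)**3)/((1 - 1*4)*(1 + (1 - 1*4))) = -5008 - (-191 + (1 - 4) + (1 - 4)**4 + 171*(1 - 4)**2 + 172*(1 - 4)**3)/((1 - 4)*(1 + (1 - 4))) = -5008 - (-191 - 3 + (-3)**4 + 171*(-3)**2 + 172*(-3)**3)/((-3)*(1 - 3)) = -5008 - (-1)*(-191 - 3 + 81 + 171*9 + 172*(-27))/(3*(-2)) = -5008 - (-1)*(-1)*(-191 - 3 + 81 + 1539 - 4644)/(3*2) = -5008 - (-1)*(-1)*(-3218)/(3*2) = -5008 - 1*(-1609/3) = -5008 + 1609/3 = -13415/3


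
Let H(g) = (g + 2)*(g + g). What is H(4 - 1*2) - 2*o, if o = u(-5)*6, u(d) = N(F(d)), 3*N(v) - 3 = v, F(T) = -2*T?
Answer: -36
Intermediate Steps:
N(v) = 1 + v/3
u(d) = 1 - 2*d/3 (u(d) = 1 + (-2*d)/3 = 1 - 2*d/3)
o = 26 (o = (1 - ⅔*(-5))*6 = (1 + 10/3)*6 = (13/3)*6 = 26)
H(g) = 2*g*(2 + g) (H(g) = (2 + g)*(2*g) = 2*g*(2 + g))
H(4 - 1*2) - 2*o = 2*(4 - 1*2)*(2 + (4 - 1*2)) - 2*26 = 2*(4 - 2)*(2 + (4 - 2)) - 52 = 2*2*(2 + 2) - 52 = 2*2*4 - 52 = 16 - 52 = -36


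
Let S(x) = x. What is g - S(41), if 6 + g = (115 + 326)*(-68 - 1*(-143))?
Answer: 33028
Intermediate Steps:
g = 33069 (g = -6 + (115 + 326)*(-68 - 1*(-143)) = -6 + 441*(-68 + 143) = -6 + 441*75 = -6 + 33075 = 33069)
g - S(41) = 33069 - 1*41 = 33069 - 41 = 33028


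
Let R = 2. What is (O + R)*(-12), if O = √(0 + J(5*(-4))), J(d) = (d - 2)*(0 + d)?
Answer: -24 - 24*√110 ≈ -275.71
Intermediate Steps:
J(d) = d*(-2 + d) (J(d) = (-2 + d)*d = d*(-2 + d))
O = 2*√110 (O = √(0 + (5*(-4))*(-2 + 5*(-4))) = √(0 - 20*(-2 - 20)) = √(0 - 20*(-22)) = √(0 + 440) = √440 = 2*√110 ≈ 20.976)
(O + R)*(-12) = (2*√110 + 2)*(-12) = (2 + 2*√110)*(-12) = -24 - 24*√110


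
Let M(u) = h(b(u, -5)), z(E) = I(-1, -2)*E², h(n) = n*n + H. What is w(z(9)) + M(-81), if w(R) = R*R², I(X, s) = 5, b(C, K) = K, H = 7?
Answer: 66430157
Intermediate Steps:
h(n) = 7 + n² (h(n) = n*n + 7 = n² + 7 = 7 + n²)
z(E) = 5*E²
M(u) = 32 (M(u) = 7 + (-5)² = 7 + 25 = 32)
w(R) = R³
w(z(9)) + M(-81) = (5*9²)³ + 32 = (5*81)³ + 32 = 405³ + 32 = 66430125 + 32 = 66430157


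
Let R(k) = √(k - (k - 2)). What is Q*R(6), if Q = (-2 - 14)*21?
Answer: -336*√2 ≈ -475.18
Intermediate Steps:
R(k) = √2 (R(k) = √(k - (-2 + k)) = √(k + (2 - k)) = √2)
Q = -336 (Q = -16*21 = -336)
Q*R(6) = -336*√2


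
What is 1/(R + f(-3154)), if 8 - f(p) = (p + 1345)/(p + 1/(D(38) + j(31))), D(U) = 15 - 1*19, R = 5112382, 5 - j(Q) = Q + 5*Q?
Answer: 194497/994344406275 ≈ 1.9560e-7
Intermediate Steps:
j(Q) = 5 - 6*Q (j(Q) = 5 - (Q + 5*Q) = 5 - 6*Q)
D(U) = -4 (D(U) = 15 - 19 = -4)
f(p) = 8 - (1345 + p)/(-1/185 + p) (f(p) = 8 - (p + 1345)/(p + 1/(-4 + (5 - 6*31))) = 8 - (1345 + p)/(p + 1/(-4 + (5 - 186))) = 8 - (1345 + p)/(p + 1/(-4 - 181)) = 8 - (1345 + p)/(p + 1/(-185)) = 8 - (1345 + p)/(p - 1/185) = 8 - (1345 + p)/(-1/185 + p))
1/(R + f(-3154)) = 1/(5112382 + (248833 - 1295*(-3154))/(1 - 185*(-3154))) = 1/(5112382 + (248833 + 4084430)/(1 + 583490)) = 1/(5112382 + 4333263/583491) = 1/(5112382 + (1/583491)*4333263) = 1/(5112382 + 1444421/194497) = 1/(994344406275/194497) = 194497/994344406275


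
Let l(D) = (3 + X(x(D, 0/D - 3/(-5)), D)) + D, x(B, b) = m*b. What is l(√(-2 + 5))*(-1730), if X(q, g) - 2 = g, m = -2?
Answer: -8650 - 3460*√3 ≈ -14643.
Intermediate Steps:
x(B, b) = -2*b
X(q, g) = 2 + g
l(D) = 5 + 2*D (l(D) = (3 + (2 + D)) + D = (5 + D) + D = 5 + 2*D)
l(√(-2 + 5))*(-1730) = (5 + 2*√(-2 + 5))*(-1730) = (5 + 2*√3)*(-1730) = -8650 - 3460*√3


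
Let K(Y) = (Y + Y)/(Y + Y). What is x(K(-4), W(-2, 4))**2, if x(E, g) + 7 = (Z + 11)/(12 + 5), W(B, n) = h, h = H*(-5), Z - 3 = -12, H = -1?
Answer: 13689/289 ≈ 47.367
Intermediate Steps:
Z = -9 (Z = 3 - 12 = -9)
K(Y) = 1 (K(Y) = (2*Y)/((2*Y)) = (2*Y)*(1/(2*Y)) = 1)
h = 5 (h = -1*(-5) = 5)
W(B, n) = 5
x(E, g) = -117/17 (x(E, g) = -7 + (-9 + 11)/(12 + 5) = -7 + 2/17 = -117/17)
x(K(-4), W(-2, 4))**2 = (-117/17)**2 = 13689/289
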